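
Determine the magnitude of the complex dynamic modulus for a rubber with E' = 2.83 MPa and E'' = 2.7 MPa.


|E*| = sqrt(E'^2 + E''^2)
= sqrt(2.83^2 + 2.7^2)
= sqrt(8.0089 + 7.2900)
= 3.911 MPa

3.911 MPa


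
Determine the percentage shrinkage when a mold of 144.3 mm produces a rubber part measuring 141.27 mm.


Shrinkage = (mold - part) / mold * 100
= (144.3 - 141.27) / 144.3 * 100
= 3.03 / 144.3 * 100
= 2.1%

2.1%


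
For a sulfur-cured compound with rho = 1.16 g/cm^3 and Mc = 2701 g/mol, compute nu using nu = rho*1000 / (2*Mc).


nu = rho * 1000 / (2 * Mc)
nu = 1.16 * 1000 / (2 * 2701)
nu = 1160.0 / 5402
nu = 0.2147 mol/L

0.2147 mol/L


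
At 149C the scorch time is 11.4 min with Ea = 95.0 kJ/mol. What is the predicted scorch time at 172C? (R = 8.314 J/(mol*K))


Convert temperatures: T1 = 149 + 273.15 = 422.15 K, T2 = 172 + 273.15 = 445.15 K
ts2_new = 11.4 * exp(95000 / 8.314 * (1/445.15 - 1/422.15))
1/T2 - 1/T1 = -1.2239e-04
ts2_new = 2.82 min

2.82 min


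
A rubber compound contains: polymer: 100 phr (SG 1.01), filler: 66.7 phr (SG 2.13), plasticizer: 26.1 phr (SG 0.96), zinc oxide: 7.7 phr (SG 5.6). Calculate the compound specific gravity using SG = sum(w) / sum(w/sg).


Sum of weights = 200.5
Volume contributions:
  polymer: 100/1.01 = 99.0099
  filler: 66.7/2.13 = 31.3146
  plasticizer: 26.1/0.96 = 27.1875
  zinc oxide: 7.7/5.6 = 1.3750
Sum of volumes = 158.8870
SG = 200.5 / 158.8870 = 1.262

SG = 1.262


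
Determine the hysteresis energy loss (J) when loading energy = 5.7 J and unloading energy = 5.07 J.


Hysteresis loss = loading - unloading
= 5.7 - 5.07
= 0.63 J

0.63 J


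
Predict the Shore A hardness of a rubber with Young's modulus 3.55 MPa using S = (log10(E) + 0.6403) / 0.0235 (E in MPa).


log10(E) = 0.0235*S - 0.6403  =>  S = (log10(E) + 0.6403) / 0.0235
log10(3.55) = 0.550228
S = (0.550228 + 0.6403) / 0.0235 = 1.190528 / 0.0235
S = 50.7

Shore A = 50.7


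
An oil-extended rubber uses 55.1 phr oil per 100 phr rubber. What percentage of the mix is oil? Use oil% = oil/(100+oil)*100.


Oil % = oil / (100 + oil) * 100
= 55.1 / (100 + 55.1) * 100
= 55.1 / 155.1 * 100
= 35.53%

35.53%


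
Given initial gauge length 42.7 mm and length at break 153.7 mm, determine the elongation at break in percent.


Elongation = (Lf - L0) / L0 * 100
= (153.7 - 42.7) / 42.7 * 100
= 111.0 / 42.7 * 100
= 260.0%

260.0%


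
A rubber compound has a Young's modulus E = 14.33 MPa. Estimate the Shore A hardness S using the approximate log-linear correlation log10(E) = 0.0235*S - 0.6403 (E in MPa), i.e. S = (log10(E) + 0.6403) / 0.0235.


log10(E) = 0.0235*S - 0.6403  =>  S = (log10(E) + 0.6403) / 0.0235
log10(14.33) = 1.156246
S = (1.156246 + 0.6403) / 0.0235 = 1.796546 / 0.0235
S = 76.4

Shore A = 76.4


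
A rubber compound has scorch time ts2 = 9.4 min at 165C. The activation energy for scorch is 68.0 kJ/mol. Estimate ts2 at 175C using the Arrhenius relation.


Convert temperatures: T1 = 165 + 273.15 = 438.15 K, T2 = 175 + 273.15 = 448.15 K
ts2_new = 9.4 * exp(68000 / 8.314 * (1/448.15 - 1/438.15))
1/T2 - 1/T1 = -5.0928e-05
ts2_new = 6.2 min

6.2 min


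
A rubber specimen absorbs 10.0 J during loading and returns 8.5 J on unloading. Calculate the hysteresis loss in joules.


Hysteresis loss = loading - unloading
= 10.0 - 8.5
= 1.5 J

1.5 J


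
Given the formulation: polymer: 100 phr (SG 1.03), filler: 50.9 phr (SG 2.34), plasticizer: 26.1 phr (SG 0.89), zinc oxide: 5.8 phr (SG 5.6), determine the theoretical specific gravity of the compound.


Sum of weights = 182.8
Volume contributions:
  polymer: 100/1.03 = 97.0874
  filler: 50.9/2.34 = 21.7521
  plasticizer: 26.1/0.89 = 29.3258
  zinc oxide: 5.8/5.6 = 1.0357
Sum of volumes = 149.2011
SG = 182.8 / 149.2011 = 1.225

SG = 1.225


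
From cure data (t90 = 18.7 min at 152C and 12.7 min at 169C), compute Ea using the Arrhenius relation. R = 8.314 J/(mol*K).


T1 = 425.15 K, T2 = 442.15 K
1/T1 - 1/T2 = 9.0435e-05
ln(t1/t2) = ln(18.7/12.7) = 0.3869
Ea = 8.314 * 0.3869 / 9.0435e-05 = 35570.9782 J/mol
Ea = 35.57 kJ/mol

35.57 kJ/mol


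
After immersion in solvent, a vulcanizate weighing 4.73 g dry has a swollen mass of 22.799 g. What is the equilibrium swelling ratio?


Q = W_swollen / W_dry
Q = 22.799 / 4.73
Q = 4.82

Q = 4.82


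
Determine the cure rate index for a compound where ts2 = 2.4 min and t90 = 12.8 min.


CRI = 100 / (t90 - ts2)
= 100 / (12.8 - 2.4)
= 100 / 10.4
= 9.62 min^-1

9.62 min^-1


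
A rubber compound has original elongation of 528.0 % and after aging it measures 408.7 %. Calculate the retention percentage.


Retention = aged / original * 100
= 408.7 / 528.0 * 100
= 77.4%

77.4%


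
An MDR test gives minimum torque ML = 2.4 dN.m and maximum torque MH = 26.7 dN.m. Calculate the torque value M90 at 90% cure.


M90 = ML + 0.9 * (MH - ML)
M90 = 2.4 + 0.9 * (26.7 - 2.4)
M90 = 2.4 + 0.9 * 24.3
M90 = 24.27 dN.m

24.27 dN.m


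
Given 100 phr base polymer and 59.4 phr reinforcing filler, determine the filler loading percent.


Filler % = filler / (rubber + filler) * 100
= 59.4 / (100 + 59.4) * 100
= 59.4 / 159.4 * 100
= 37.26%

37.26%


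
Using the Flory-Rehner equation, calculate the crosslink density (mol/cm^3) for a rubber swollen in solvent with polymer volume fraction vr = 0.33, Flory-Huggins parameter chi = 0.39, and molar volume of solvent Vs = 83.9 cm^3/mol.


ln(1 - vr) = ln(1 - 0.33) = -0.4005
Numerator = -((-0.4005) + 0.33 + 0.39 * 0.33^2) = 0.0280
Denominator = 83.9 * (0.33^(1/3) - 0.33/2) = 44.1350
nu = 0.0280 / 44.1350 = 6.3457e-04 mol/cm^3

6.3457e-04 mol/cm^3


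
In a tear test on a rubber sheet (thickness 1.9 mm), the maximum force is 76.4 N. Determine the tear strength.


Tear strength = force / thickness
= 76.4 / 1.9
= 40.21 N/mm

40.21 N/mm


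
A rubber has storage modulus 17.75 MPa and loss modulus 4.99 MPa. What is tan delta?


tan delta = E'' / E'
= 4.99 / 17.75
= 0.2811

tan delta = 0.2811


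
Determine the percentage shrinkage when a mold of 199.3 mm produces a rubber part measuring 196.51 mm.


Shrinkage = (mold - part) / mold * 100
= (199.3 - 196.51) / 199.3 * 100
= 2.79 / 199.3 * 100
= 1.4%

1.4%


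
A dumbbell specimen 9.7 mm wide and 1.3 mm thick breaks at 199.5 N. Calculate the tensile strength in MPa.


Area = width * thickness = 9.7 * 1.3 = 12.61 mm^2
TS = force / area = 199.5 / 12.61 = 15.82 MPa

15.82 MPa


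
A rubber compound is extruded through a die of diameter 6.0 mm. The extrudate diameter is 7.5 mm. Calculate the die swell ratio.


Die swell ratio = D_extrudate / D_die
= 7.5 / 6.0
= 1.25

Die swell = 1.25


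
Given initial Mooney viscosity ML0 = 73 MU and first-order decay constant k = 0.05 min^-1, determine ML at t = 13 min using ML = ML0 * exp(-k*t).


ML = ML0 * exp(-k * t)
ML = 73 * exp(-0.05 * 13)
ML = 73 * 0.5220
ML = 38.11 MU

38.11 MU


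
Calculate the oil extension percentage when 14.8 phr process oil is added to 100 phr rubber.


Oil % = oil / (100 + oil) * 100
= 14.8 / (100 + 14.8) * 100
= 14.8 / 114.8 * 100
= 12.89%

12.89%


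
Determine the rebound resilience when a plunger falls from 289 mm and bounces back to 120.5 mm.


Resilience = h_rebound / h_drop * 100
= 120.5 / 289 * 100
= 41.7%

41.7%


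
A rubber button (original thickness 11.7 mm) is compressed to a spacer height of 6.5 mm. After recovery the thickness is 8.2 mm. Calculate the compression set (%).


CS = (t0 - recovered) / (t0 - ts) * 100
= (11.7 - 8.2) / (11.7 - 6.5) * 100
= 3.5 / 5.2 * 100
= 67.3%

67.3%


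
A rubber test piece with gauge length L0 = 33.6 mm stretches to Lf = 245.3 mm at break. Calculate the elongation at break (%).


Elongation = (Lf - L0) / L0 * 100
= (245.3 - 33.6) / 33.6 * 100
= 211.7 / 33.6 * 100
= 630.1%

630.1%


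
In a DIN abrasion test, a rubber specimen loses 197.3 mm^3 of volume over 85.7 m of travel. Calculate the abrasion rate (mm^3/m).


Rate = volume_loss / distance
= 197.3 / 85.7
= 2.302 mm^3/m

2.302 mm^3/m


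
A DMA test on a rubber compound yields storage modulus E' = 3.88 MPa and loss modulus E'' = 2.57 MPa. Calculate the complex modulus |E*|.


|E*| = sqrt(E'^2 + E''^2)
= sqrt(3.88^2 + 2.57^2)
= sqrt(15.0544 + 6.6049)
= 4.654 MPa

4.654 MPa


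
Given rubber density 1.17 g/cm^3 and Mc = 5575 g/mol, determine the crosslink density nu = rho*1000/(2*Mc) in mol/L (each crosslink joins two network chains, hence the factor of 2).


nu = rho * 1000 / (2 * Mc)
nu = 1.17 * 1000 / (2 * 5575)
nu = 1170.0 / 11150
nu = 0.1049 mol/L

0.1049 mol/L


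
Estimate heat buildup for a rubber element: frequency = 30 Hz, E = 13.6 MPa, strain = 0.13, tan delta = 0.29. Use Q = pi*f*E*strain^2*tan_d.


Q = pi * f * E * strain^2 * tan_d
= pi * 30 * 13.6 * 0.13^2 * 0.29
= pi * 30 * 13.6 * 0.0169 * 0.29
= 6.2820

Q = 6.2820


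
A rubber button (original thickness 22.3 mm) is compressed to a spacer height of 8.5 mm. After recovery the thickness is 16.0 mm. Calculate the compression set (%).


CS = (t0 - recovered) / (t0 - ts) * 100
= (22.3 - 16.0) / (22.3 - 8.5) * 100
= 6.3 / 13.8 * 100
= 45.7%

45.7%


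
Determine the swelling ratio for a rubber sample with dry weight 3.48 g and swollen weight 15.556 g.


Q = W_swollen / W_dry
Q = 15.556 / 3.48
Q = 4.47

Q = 4.47


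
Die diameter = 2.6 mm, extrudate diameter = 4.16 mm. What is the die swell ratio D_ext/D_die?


Die swell ratio = D_extrudate / D_die
= 4.16 / 2.6
= 1.6

Die swell = 1.6


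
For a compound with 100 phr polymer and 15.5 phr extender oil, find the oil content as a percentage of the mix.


Oil % = oil / (100 + oil) * 100
= 15.5 / (100 + 15.5) * 100
= 15.5 / 115.5 * 100
= 13.42%

13.42%


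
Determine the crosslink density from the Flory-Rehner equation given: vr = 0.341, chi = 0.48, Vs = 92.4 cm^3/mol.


ln(1 - vr) = ln(1 - 0.341) = -0.4170
Numerator = -((-0.4170) + 0.341 + 0.48 * 0.341^2) = 0.0202
Denominator = 92.4 * (0.341^(1/3) - 0.341/2) = 48.7998
nu = 0.0202 / 48.7998 = 4.1428e-04 mol/cm^3

4.1428e-04 mol/cm^3


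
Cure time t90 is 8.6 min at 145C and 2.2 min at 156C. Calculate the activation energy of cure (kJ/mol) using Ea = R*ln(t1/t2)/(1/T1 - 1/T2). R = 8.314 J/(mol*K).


T1 = 418.15 K, T2 = 429.15 K
1/T1 - 1/T2 = 6.1299e-05
ln(t1/t2) = ln(8.6/2.2) = 1.3633
Ea = 8.314 * 1.3633 / 6.1299e-05 = 184906.2242 J/mol
Ea = 184.91 kJ/mol

184.91 kJ/mol


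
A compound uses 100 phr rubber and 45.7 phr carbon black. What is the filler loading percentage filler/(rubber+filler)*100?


Filler % = filler / (rubber + filler) * 100
= 45.7 / (100 + 45.7) * 100
= 45.7 / 145.7 * 100
= 31.37%

31.37%


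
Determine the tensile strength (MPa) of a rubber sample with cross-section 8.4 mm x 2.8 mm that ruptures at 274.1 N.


Area = width * thickness = 8.4 * 2.8 = 23.52 mm^2
TS = force / area = 274.1 / 23.52 = 11.65 MPa

11.65 MPa


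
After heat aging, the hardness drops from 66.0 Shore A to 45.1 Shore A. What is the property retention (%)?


Retention = aged / original * 100
= 45.1 / 66.0 * 100
= 68.3%

68.3%


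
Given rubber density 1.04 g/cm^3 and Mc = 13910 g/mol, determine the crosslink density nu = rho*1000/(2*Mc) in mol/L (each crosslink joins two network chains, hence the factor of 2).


nu = rho * 1000 / (2 * Mc)
nu = 1.04 * 1000 / (2 * 13910)
nu = 1040.0 / 27820
nu = 0.0374 mol/L

0.0374 mol/L


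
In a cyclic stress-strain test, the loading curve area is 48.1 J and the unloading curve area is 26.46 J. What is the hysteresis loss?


Hysteresis loss = loading - unloading
= 48.1 - 26.46
= 21.64 J

21.64 J


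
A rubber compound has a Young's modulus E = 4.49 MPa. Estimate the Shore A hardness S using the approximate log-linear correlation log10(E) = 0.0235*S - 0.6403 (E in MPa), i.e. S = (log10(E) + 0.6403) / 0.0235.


log10(E) = 0.0235*S - 0.6403  =>  S = (log10(E) + 0.6403) / 0.0235
log10(4.49) = 0.652246
S = (0.652246 + 0.6403) / 0.0235 = 1.292546 / 0.0235
S = 55.0

Shore A = 55.0


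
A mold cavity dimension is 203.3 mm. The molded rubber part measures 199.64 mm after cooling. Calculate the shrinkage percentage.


Shrinkage = (mold - part) / mold * 100
= (203.3 - 199.64) / 203.3 * 100
= 3.66 / 203.3 * 100
= 1.8%

1.8%


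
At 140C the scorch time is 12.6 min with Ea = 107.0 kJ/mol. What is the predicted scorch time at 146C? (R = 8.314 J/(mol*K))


Convert temperatures: T1 = 140 + 273.15 = 413.15 K, T2 = 146 + 273.15 = 419.15 K
ts2_new = 12.6 * exp(107000 / 8.314 * (1/419.15 - 1/413.15))
1/T2 - 1/T1 = -3.4648e-05
ts2_new = 8.07 min

8.07 min


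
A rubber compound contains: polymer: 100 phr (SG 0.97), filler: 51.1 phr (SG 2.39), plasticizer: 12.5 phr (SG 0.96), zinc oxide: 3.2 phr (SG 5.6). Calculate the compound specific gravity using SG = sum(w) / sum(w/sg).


Sum of weights = 166.8
Volume contributions:
  polymer: 100/0.97 = 103.0928
  filler: 51.1/2.39 = 21.3808
  plasticizer: 12.5/0.96 = 13.0208
  zinc oxide: 3.2/5.6 = 0.5714
Sum of volumes = 138.0658
SG = 166.8 / 138.0658 = 1.208

SG = 1.208


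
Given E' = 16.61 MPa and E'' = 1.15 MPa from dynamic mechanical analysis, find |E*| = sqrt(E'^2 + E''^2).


|E*| = sqrt(E'^2 + E''^2)
= sqrt(16.61^2 + 1.15^2)
= sqrt(275.8921 + 1.3225)
= 16.65 MPa

16.65 MPa


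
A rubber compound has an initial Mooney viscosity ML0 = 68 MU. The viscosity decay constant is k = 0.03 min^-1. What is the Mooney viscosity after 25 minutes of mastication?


ML = ML0 * exp(-k * t)
ML = 68 * exp(-0.03 * 25)
ML = 68 * 0.4724
ML = 32.12 MU

32.12 MU


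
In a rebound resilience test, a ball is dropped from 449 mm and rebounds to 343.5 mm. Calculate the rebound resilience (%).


Resilience = h_rebound / h_drop * 100
= 343.5 / 449 * 100
= 76.5%

76.5%


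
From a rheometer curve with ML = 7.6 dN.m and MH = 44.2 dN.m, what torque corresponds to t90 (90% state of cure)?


M90 = ML + 0.9 * (MH - ML)
M90 = 7.6 + 0.9 * (44.2 - 7.6)
M90 = 7.6 + 0.9 * 36.6
M90 = 40.54 dN.m

40.54 dN.m


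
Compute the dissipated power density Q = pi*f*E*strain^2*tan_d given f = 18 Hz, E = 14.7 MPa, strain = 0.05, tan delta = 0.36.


Q = pi * f * E * strain^2 * tan_d
= pi * 18 * 14.7 * 0.05^2 * 0.36
= pi * 18 * 14.7 * 0.0025 * 0.36
= 0.7481

Q = 0.7481


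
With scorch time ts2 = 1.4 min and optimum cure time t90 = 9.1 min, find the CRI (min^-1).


CRI = 100 / (t90 - ts2)
= 100 / (9.1 - 1.4)
= 100 / 7.7
= 12.99 min^-1

12.99 min^-1


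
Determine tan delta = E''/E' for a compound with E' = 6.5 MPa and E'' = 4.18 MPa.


tan delta = E'' / E'
= 4.18 / 6.5
= 0.6431

tan delta = 0.6431


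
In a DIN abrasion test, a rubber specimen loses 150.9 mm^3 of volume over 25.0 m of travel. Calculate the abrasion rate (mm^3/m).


Rate = volume_loss / distance
= 150.9 / 25.0
= 6.036 mm^3/m

6.036 mm^3/m


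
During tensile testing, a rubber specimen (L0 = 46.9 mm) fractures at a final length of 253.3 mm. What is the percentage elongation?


Elongation = (Lf - L0) / L0 * 100
= (253.3 - 46.9) / 46.9 * 100
= 206.4 / 46.9 * 100
= 440.1%

440.1%


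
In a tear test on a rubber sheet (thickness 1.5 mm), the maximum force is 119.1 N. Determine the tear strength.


Tear strength = force / thickness
= 119.1 / 1.5
= 79.4 N/mm

79.4 N/mm


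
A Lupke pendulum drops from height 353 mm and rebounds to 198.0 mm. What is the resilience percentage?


Resilience = h_rebound / h_drop * 100
= 198.0 / 353 * 100
= 56.1%

56.1%


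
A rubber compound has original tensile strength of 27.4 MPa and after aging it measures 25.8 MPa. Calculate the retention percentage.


Retention = aged / original * 100
= 25.8 / 27.4 * 100
= 94.2%

94.2%


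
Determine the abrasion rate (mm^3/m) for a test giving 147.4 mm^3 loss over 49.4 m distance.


Rate = volume_loss / distance
= 147.4 / 49.4
= 2.984 mm^3/m

2.984 mm^3/m


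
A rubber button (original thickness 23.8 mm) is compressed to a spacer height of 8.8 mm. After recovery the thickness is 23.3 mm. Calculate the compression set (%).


CS = (t0 - recovered) / (t0 - ts) * 100
= (23.8 - 23.3) / (23.8 - 8.8) * 100
= 0.5 / 15.0 * 100
= 3.3%

3.3%


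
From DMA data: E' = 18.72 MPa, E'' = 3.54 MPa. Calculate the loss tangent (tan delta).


tan delta = E'' / E'
= 3.54 / 18.72
= 0.1891

tan delta = 0.1891


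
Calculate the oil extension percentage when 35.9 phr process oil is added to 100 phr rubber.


Oil % = oil / (100 + oil) * 100
= 35.9 / (100 + 35.9) * 100
= 35.9 / 135.9 * 100
= 26.42%

26.42%


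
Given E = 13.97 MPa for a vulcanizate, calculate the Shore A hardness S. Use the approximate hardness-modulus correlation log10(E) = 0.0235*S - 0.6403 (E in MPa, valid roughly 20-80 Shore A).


log10(E) = 0.0235*S - 0.6403  =>  S = (log10(E) + 0.6403) / 0.0235
log10(13.97) = 1.145196
S = (1.145196 + 0.6403) / 0.0235 = 1.785496 / 0.0235
S = 76.0

Shore A = 76.0


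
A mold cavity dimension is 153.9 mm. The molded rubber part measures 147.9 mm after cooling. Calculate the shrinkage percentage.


Shrinkage = (mold - part) / mold * 100
= (153.9 - 147.9) / 153.9 * 100
= 6.0 / 153.9 * 100
= 3.9%

3.9%


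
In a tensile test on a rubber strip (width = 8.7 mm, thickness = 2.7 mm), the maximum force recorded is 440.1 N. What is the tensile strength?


Area = width * thickness = 8.7 * 2.7 = 23.49 mm^2
TS = force / area = 440.1 / 23.49 = 18.74 MPa

18.74 MPa


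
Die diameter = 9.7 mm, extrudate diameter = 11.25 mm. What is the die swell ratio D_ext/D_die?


Die swell ratio = D_extrudate / D_die
= 11.25 / 9.7
= 1.16

Die swell = 1.16


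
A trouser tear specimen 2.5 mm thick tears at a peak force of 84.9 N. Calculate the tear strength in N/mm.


Tear strength = force / thickness
= 84.9 / 2.5
= 33.96 N/mm

33.96 N/mm


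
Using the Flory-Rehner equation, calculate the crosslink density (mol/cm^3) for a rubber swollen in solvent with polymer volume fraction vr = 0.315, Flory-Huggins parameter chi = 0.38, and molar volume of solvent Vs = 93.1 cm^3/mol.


ln(1 - vr) = ln(1 - 0.315) = -0.3783
Numerator = -((-0.3783) + 0.315 + 0.38 * 0.315^2) = 0.0256
Denominator = 93.1 * (0.315^(1/3) - 0.315/2) = 48.6828
nu = 0.0256 / 48.6828 = 5.2649e-04 mol/cm^3

5.2649e-04 mol/cm^3


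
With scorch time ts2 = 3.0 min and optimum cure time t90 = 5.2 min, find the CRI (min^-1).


CRI = 100 / (t90 - ts2)
= 100 / (5.2 - 3.0)
= 100 / 2.2
= 45.45 min^-1

45.45 min^-1


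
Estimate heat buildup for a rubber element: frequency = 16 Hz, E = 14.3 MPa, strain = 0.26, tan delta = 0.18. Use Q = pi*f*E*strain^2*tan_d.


Q = pi * f * E * strain^2 * tan_d
= pi * 16 * 14.3 * 0.26^2 * 0.18
= pi * 16 * 14.3 * 0.0676 * 0.18
= 8.7463

Q = 8.7463


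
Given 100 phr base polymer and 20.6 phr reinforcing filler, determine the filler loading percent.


Filler % = filler / (rubber + filler) * 100
= 20.6 / (100 + 20.6) * 100
= 20.6 / 120.6 * 100
= 17.08%

17.08%


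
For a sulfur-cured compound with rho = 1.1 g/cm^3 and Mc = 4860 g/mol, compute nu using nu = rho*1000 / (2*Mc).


nu = rho * 1000 / (2 * Mc)
nu = 1.1 * 1000 / (2 * 4860)
nu = 1100.0 / 9720
nu = 0.1132 mol/L

0.1132 mol/L


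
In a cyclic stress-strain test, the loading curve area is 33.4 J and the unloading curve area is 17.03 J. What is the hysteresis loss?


Hysteresis loss = loading - unloading
= 33.4 - 17.03
= 16.37 J

16.37 J


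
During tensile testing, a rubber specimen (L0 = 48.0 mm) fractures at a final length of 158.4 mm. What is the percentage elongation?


Elongation = (Lf - L0) / L0 * 100
= (158.4 - 48.0) / 48.0 * 100
= 110.4 / 48.0 * 100
= 230.0%

230.0%


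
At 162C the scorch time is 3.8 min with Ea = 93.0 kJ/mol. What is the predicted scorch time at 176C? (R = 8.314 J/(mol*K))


Convert temperatures: T1 = 162 + 273.15 = 435.15 K, T2 = 176 + 273.15 = 449.15 K
ts2_new = 3.8 * exp(93000 / 8.314 * (1/449.15 - 1/435.15))
1/T2 - 1/T1 = -7.1630e-05
ts2_new = 1.71 min

1.71 min


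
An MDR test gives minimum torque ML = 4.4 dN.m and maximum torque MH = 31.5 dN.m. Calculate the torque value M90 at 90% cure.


M90 = ML + 0.9 * (MH - ML)
M90 = 4.4 + 0.9 * (31.5 - 4.4)
M90 = 4.4 + 0.9 * 27.1
M90 = 28.79 dN.m

28.79 dN.m


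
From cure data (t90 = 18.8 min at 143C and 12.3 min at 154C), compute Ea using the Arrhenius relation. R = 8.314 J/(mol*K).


T1 = 416.15 K, T2 = 427.15 K
1/T1 - 1/T2 = 6.1882e-05
ln(t1/t2) = ln(18.8/12.3) = 0.4243
Ea = 8.314 * 0.4243 / 6.1882e-05 = 57000.3186 J/mol
Ea = 57.0 kJ/mol

57.0 kJ/mol


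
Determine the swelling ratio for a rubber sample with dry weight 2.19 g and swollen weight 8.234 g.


Q = W_swollen / W_dry
Q = 8.234 / 2.19
Q = 3.76

Q = 3.76


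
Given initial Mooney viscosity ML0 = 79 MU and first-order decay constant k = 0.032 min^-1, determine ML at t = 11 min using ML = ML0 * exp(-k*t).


ML = ML0 * exp(-k * t)
ML = 79 * exp(-0.032 * 11)
ML = 79 * 0.7033
ML = 55.56 MU

55.56 MU


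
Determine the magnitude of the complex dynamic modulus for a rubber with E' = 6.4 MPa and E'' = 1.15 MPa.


|E*| = sqrt(E'^2 + E''^2)
= sqrt(6.4^2 + 1.15^2)
= sqrt(40.9600 + 1.3225)
= 6.502 MPa

6.502 MPa


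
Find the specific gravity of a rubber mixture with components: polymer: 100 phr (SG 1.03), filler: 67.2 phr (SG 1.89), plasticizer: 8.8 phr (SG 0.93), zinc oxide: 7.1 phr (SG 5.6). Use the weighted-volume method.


Sum of weights = 183.1
Volume contributions:
  polymer: 100/1.03 = 97.0874
  filler: 67.2/1.89 = 35.5556
  plasticizer: 8.8/0.93 = 9.4624
  zinc oxide: 7.1/5.6 = 1.2679
Sum of volumes = 143.3732
SG = 183.1 / 143.3732 = 1.277

SG = 1.277


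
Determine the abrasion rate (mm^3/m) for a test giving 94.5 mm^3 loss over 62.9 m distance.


Rate = volume_loss / distance
= 94.5 / 62.9
= 1.502 mm^3/m

1.502 mm^3/m


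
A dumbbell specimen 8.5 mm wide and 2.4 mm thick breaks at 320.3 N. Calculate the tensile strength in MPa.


Area = width * thickness = 8.5 * 2.4 = 20.4 mm^2
TS = force / area = 320.3 / 20.4 = 15.7 MPa

15.7 MPa


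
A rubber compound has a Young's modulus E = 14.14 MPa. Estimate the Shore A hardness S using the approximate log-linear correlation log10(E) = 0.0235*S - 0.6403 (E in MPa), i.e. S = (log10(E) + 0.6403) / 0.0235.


log10(E) = 0.0235*S - 0.6403  =>  S = (log10(E) + 0.6403) / 0.0235
log10(14.14) = 1.150449
S = (1.150449 + 0.6403) / 0.0235 = 1.790749 / 0.0235
S = 76.2

Shore A = 76.2


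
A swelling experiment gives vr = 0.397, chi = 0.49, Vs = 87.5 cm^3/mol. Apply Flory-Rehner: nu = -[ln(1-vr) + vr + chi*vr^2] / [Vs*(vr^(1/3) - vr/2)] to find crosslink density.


ln(1 - vr) = ln(1 - 0.397) = -0.5058
Numerator = -((-0.5058) + 0.397 + 0.49 * 0.397^2) = 0.0316
Denominator = 87.5 * (0.397^(1/3) - 0.397/2) = 46.9402
nu = 0.0316 / 46.9402 = 6.7340e-04 mol/cm^3

6.7340e-04 mol/cm^3


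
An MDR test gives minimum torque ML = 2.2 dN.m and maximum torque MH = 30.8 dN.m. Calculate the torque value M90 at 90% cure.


M90 = ML + 0.9 * (MH - ML)
M90 = 2.2 + 0.9 * (30.8 - 2.2)
M90 = 2.2 + 0.9 * 28.6
M90 = 27.94 dN.m

27.94 dN.m


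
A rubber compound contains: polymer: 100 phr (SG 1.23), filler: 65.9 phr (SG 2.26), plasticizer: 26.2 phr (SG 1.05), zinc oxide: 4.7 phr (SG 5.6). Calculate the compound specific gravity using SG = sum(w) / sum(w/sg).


Sum of weights = 196.8
Volume contributions:
  polymer: 100/1.23 = 81.3008
  filler: 65.9/2.26 = 29.1593
  plasticizer: 26.2/1.05 = 24.9524
  zinc oxide: 4.7/5.6 = 0.8393
Sum of volumes = 136.2518
SG = 196.8 / 136.2518 = 1.444

SG = 1.444


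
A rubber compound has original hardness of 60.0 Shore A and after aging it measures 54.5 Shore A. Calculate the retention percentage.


Retention = aged / original * 100
= 54.5 / 60.0 * 100
= 90.8%

90.8%


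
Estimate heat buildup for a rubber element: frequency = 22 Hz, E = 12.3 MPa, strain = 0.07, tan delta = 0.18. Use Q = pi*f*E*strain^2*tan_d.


Q = pi * f * E * strain^2 * tan_d
= pi * 22 * 12.3 * 0.07^2 * 0.18
= pi * 22 * 12.3 * 0.0049 * 0.18
= 0.7498

Q = 0.7498


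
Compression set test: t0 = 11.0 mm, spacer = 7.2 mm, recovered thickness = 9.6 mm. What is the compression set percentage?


CS = (t0 - recovered) / (t0 - ts) * 100
= (11.0 - 9.6) / (11.0 - 7.2) * 100
= 1.4 / 3.8 * 100
= 36.8%

36.8%


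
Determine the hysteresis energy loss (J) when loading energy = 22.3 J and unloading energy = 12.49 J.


Hysteresis loss = loading - unloading
= 22.3 - 12.49
= 9.81 J

9.81 J


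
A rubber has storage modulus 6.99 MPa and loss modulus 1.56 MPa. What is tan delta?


tan delta = E'' / E'
= 1.56 / 6.99
= 0.2232

tan delta = 0.2232


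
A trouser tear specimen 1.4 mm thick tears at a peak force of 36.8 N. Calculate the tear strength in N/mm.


Tear strength = force / thickness
= 36.8 / 1.4
= 26.29 N/mm

26.29 N/mm


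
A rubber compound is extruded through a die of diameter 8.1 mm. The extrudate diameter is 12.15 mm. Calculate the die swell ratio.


Die swell ratio = D_extrudate / D_die
= 12.15 / 8.1
= 1.5

Die swell = 1.5


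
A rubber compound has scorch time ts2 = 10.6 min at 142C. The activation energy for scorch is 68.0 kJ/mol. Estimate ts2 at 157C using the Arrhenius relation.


Convert temperatures: T1 = 142 + 273.15 = 415.15 K, T2 = 157 + 273.15 = 430.15 K
ts2_new = 10.6 * exp(68000 / 8.314 * (1/430.15 - 1/415.15))
1/T2 - 1/T1 = -8.3997e-05
ts2_new = 5.33 min

5.33 min


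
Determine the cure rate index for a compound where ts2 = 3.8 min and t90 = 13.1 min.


CRI = 100 / (t90 - ts2)
= 100 / (13.1 - 3.8)
= 100 / 9.3
= 10.75 min^-1

10.75 min^-1


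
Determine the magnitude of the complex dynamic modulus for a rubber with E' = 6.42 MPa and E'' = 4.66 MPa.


|E*| = sqrt(E'^2 + E''^2)
= sqrt(6.42^2 + 4.66^2)
= sqrt(41.2164 + 21.7156)
= 7.933 MPa

7.933 MPa


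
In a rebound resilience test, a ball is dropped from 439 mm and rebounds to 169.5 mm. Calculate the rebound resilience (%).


Resilience = h_rebound / h_drop * 100
= 169.5 / 439 * 100
= 38.6%

38.6%


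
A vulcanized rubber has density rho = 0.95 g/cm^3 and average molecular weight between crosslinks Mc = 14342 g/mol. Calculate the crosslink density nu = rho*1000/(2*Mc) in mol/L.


nu = rho * 1000 / (2 * Mc)
nu = 0.95 * 1000 / (2 * 14342)
nu = 950.0 / 28684
nu = 0.0331 mol/L

0.0331 mol/L


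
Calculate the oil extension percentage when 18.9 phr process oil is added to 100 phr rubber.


Oil % = oil / (100 + oil) * 100
= 18.9 / (100 + 18.9) * 100
= 18.9 / 118.9 * 100
= 15.9%

15.9%


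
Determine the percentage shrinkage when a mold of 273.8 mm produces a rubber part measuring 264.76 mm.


Shrinkage = (mold - part) / mold * 100
= (273.8 - 264.76) / 273.8 * 100
= 9.04 / 273.8 * 100
= 3.3%

3.3%


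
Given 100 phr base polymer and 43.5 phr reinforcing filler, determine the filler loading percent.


Filler % = filler / (rubber + filler) * 100
= 43.5 / (100 + 43.5) * 100
= 43.5 / 143.5 * 100
= 30.31%

30.31%


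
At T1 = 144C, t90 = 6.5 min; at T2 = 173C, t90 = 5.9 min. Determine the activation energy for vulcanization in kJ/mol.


T1 = 417.15 K, T2 = 446.15 K
1/T1 - 1/T2 = 1.5582e-04
ln(t1/t2) = ln(6.5/5.9) = 0.0968
Ea = 8.314 * 0.0968 / 1.5582e-04 = 5167.5420 J/mol
Ea = 5.17 kJ/mol

5.17 kJ/mol


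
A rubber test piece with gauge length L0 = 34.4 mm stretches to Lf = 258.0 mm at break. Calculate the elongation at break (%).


Elongation = (Lf - L0) / L0 * 100
= (258.0 - 34.4) / 34.4 * 100
= 223.6 / 34.4 * 100
= 650.0%

650.0%


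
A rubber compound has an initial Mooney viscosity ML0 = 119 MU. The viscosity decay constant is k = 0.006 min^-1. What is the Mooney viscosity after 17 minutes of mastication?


ML = ML0 * exp(-k * t)
ML = 119 * exp(-0.006 * 17)
ML = 119 * 0.9030
ML = 107.46 MU

107.46 MU


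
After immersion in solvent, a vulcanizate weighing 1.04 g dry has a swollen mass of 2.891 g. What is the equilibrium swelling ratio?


Q = W_swollen / W_dry
Q = 2.891 / 1.04
Q = 2.78

Q = 2.78


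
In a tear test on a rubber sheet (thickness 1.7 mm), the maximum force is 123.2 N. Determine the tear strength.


Tear strength = force / thickness
= 123.2 / 1.7
= 72.47 N/mm

72.47 N/mm


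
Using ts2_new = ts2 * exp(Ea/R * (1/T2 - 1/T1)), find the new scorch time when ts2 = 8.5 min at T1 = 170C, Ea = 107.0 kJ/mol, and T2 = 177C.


Convert temperatures: T1 = 170 + 273.15 = 443.15 K, T2 = 177 + 273.15 = 450.15 K
ts2_new = 8.5 * exp(107000 / 8.314 * (1/450.15 - 1/443.15))
1/T2 - 1/T1 = -3.5091e-05
ts2_new = 5.41 min

5.41 min


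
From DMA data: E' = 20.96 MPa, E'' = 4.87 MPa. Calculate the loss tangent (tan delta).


tan delta = E'' / E'
= 4.87 / 20.96
= 0.2323

tan delta = 0.2323


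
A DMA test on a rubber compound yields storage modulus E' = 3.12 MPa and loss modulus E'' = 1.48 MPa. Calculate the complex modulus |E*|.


|E*| = sqrt(E'^2 + E''^2)
= sqrt(3.12^2 + 1.48^2)
= sqrt(9.7344 + 2.1904)
= 3.453 MPa

3.453 MPa


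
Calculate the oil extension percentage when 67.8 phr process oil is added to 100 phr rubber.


Oil % = oil / (100 + oil) * 100
= 67.8 / (100 + 67.8) * 100
= 67.8 / 167.8 * 100
= 40.41%

40.41%


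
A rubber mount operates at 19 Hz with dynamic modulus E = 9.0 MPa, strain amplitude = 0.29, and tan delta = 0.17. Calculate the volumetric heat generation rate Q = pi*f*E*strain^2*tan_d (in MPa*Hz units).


Q = pi * f * E * strain^2 * tan_d
= pi * 19 * 9.0 * 0.29^2 * 0.17
= pi * 19 * 9.0 * 0.0841 * 0.17
= 7.6805

Q = 7.6805


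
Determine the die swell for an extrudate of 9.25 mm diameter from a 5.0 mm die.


Die swell ratio = D_extrudate / D_die
= 9.25 / 5.0
= 1.85

Die swell = 1.85


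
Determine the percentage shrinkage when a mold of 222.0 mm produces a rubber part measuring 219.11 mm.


Shrinkage = (mold - part) / mold * 100
= (222.0 - 219.11) / 222.0 * 100
= 2.89 / 222.0 * 100
= 1.3%

1.3%


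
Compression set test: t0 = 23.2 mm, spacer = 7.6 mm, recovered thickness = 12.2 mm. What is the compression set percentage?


CS = (t0 - recovered) / (t0 - ts) * 100
= (23.2 - 12.2) / (23.2 - 7.6) * 100
= 11.0 / 15.6 * 100
= 70.5%

70.5%


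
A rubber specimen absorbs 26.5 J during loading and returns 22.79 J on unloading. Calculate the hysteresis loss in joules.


Hysteresis loss = loading - unloading
= 26.5 - 22.79
= 3.71 J

3.71 J


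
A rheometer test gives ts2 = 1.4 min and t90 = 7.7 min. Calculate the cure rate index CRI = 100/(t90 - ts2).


CRI = 100 / (t90 - ts2)
= 100 / (7.7 - 1.4)
= 100 / 6.3
= 15.87 min^-1

15.87 min^-1


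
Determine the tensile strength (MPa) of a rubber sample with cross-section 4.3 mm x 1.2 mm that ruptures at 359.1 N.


Area = width * thickness = 4.3 * 1.2 = 5.16 mm^2
TS = force / area = 359.1 / 5.16 = 69.59 MPa

69.59 MPa


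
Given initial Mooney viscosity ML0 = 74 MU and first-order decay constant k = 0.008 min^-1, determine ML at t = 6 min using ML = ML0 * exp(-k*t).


ML = ML0 * exp(-k * t)
ML = 74 * exp(-0.008 * 6)
ML = 74 * 0.9531
ML = 70.53 MU

70.53 MU


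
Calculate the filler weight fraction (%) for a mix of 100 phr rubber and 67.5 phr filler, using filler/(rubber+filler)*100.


Filler % = filler / (rubber + filler) * 100
= 67.5 / (100 + 67.5) * 100
= 67.5 / 167.5 * 100
= 40.3%

40.3%


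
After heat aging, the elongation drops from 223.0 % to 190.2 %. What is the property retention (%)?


Retention = aged / original * 100
= 190.2 / 223.0 * 100
= 85.3%

85.3%


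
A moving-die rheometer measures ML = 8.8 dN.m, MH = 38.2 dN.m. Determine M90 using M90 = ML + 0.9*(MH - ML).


M90 = ML + 0.9 * (MH - ML)
M90 = 8.8 + 0.9 * (38.2 - 8.8)
M90 = 8.8 + 0.9 * 29.4
M90 = 35.26 dN.m

35.26 dN.m


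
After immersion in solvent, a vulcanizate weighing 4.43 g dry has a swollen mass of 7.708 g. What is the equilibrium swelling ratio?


Q = W_swollen / W_dry
Q = 7.708 / 4.43
Q = 1.74

Q = 1.74


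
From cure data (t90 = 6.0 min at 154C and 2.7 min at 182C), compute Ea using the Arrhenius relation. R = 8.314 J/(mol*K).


T1 = 427.15 K, T2 = 455.15 K
1/T1 - 1/T2 = 1.4402e-04
ln(t1/t2) = ln(6.0/2.7) = 0.7985
Ea = 8.314 * 0.7985 / 1.4402e-04 = 46096.2985 J/mol
Ea = 46.1 kJ/mol

46.1 kJ/mol


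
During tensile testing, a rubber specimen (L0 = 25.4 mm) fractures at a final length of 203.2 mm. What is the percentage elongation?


Elongation = (Lf - L0) / L0 * 100
= (203.2 - 25.4) / 25.4 * 100
= 177.8 / 25.4 * 100
= 700.0%

700.0%


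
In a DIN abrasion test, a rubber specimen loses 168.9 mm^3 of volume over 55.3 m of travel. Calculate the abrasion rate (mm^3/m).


Rate = volume_loss / distance
= 168.9 / 55.3
= 3.054 mm^3/m

3.054 mm^3/m


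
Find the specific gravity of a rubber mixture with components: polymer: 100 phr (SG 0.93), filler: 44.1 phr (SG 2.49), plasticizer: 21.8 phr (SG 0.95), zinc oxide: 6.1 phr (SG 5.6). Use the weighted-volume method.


Sum of weights = 172.0
Volume contributions:
  polymer: 100/0.93 = 107.5269
  filler: 44.1/2.49 = 17.7108
  plasticizer: 21.8/0.95 = 22.9474
  zinc oxide: 6.1/5.6 = 1.0893
Sum of volumes = 149.2744
SG = 172.0 / 149.2744 = 1.152

SG = 1.152


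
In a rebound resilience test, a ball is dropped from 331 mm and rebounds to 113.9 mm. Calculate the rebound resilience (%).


Resilience = h_rebound / h_drop * 100
= 113.9 / 331 * 100
= 34.4%

34.4%


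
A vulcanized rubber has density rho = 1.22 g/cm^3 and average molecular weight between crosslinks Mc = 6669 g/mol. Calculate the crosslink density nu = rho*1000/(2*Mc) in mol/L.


nu = rho * 1000 / (2 * Mc)
nu = 1.22 * 1000 / (2 * 6669)
nu = 1220.0 / 13338
nu = 0.0915 mol/L

0.0915 mol/L


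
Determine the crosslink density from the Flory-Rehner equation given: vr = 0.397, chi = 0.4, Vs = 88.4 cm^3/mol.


ln(1 - vr) = ln(1 - 0.397) = -0.5058
Numerator = -((-0.5058) + 0.397 + 0.4 * 0.397^2) = 0.0458
Denominator = 88.4 * (0.397^(1/3) - 0.397/2) = 47.4230
nu = 0.0458 / 47.4230 = 9.6566e-04 mol/cm^3

9.6566e-04 mol/cm^3


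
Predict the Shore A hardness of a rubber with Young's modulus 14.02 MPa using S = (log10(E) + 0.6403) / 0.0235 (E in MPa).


log10(E) = 0.0235*S - 0.6403  =>  S = (log10(E) + 0.6403) / 0.0235
log10(14.02) = 1.146748
S = (1.146748 + 0.6403) / 0.0235 = 1.787048 / 0.0235
S = 76.0

Shore A = 76.0


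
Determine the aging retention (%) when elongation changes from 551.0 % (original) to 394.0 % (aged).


Retention = aged / original * 100
= 394.0 / 551.0 * 100
= 71.5%

71.5%


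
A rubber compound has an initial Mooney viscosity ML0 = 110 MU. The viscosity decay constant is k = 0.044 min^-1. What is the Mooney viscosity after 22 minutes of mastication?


ML = ML0 * exp(-k * t)
ML = 110 * exp(-0.044 * 22)
ML = 110 * 0.3798
ML = 41.78 MU

41.78 MU


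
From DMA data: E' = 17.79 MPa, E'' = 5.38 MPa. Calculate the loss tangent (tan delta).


tan delta = E'' / E'
= 5.38 / 17.79
= 0.3024

tan delta = 0.3024


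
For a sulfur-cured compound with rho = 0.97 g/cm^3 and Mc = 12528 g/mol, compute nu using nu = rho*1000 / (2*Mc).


nu = rho * 1000 / (2 * Mc)
nu = 0.97 * 1000 / (2 * 12528)
nu = 970.0 / 25056
nu = 0.0387 mol/L

0.0387 mol/L


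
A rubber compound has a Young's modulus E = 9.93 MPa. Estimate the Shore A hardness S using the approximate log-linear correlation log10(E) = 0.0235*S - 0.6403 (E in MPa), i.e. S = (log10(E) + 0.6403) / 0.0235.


log10(E) = 0.0235*S - 0.6403  =>  S = (log10(E) + 0.6403) / 0.0235
log10(9.93) = 0.996949
S = (0.996949 + 0.6403) / 0.0235 = 1.637249 / 0.0235
S = 69.7

Shore A = 69.7


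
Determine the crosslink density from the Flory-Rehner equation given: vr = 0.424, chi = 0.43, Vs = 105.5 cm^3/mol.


ln(1 - vr) = ln(1 - 0.424) = -0.5516
Numerator = -((-0.5516) + 0.424 + 0.43 * 0.424^2) = 0.0503
Denominator = 105.5 * (0.424^(1/3) - 0.424/2) = 56.8916
nu = 0.0503 / 56.8916 = 8.8491e-04 mol/cm^3

8.8491e-04 mol/cm^3


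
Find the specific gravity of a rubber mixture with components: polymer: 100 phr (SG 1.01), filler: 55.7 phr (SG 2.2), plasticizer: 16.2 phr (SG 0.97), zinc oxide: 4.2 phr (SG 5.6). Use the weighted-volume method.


Sum of weights = 176.1
Volume contributions:
  polymer: 100/1.01 = 99.0099
  filler: 55.7/2.2 = 25.3182
  plasticizer: 16.2/0.97 = 16.7010
  zinc oxide: 4.2/5.6 = 0.7500
Sum of volumes = 141.7791
SG = 176.1 / 141.7791 = 1.242

SG = 1.242


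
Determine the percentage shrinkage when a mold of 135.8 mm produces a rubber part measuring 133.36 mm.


Shrinkage = (mold - part) / mold * 100
= (135.8 - 133.36) / 135.8 * 100
= 2.44 / 135.8 * 100
= 1.8%

1.8%


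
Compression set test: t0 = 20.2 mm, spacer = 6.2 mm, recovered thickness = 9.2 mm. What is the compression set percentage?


CS = (t0 - recovered) / (t0 - ts) * 100
= (20.2 - 9.2) / (20.2 - 6.2) * 100
= 11.0 / 14.0 * 100
= 78.6%

78.6%


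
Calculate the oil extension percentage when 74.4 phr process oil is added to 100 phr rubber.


Oil % = oil / (100 + oil) * 100
= 74.4 / (100 + 74.4) * 100
= 74.4 / 174.4 * 100
= 42.66%

42.66%


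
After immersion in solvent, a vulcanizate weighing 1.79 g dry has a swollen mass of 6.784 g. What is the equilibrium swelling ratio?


Q = W_swollen / W_dry
Q = 6.784 / 1.79
Q = 3.79

Q = 3.79


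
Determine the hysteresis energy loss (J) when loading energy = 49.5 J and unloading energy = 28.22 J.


Hysteresis loss = loading - unloading
= 49.5 - 28.22
= 21.28 J

21.28 J


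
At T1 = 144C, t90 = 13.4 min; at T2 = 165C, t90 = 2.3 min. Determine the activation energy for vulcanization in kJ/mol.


T1 = 417.15 K, T2 = 438.15 K
1/T1 - 1/T2 = 1.1490e-04
ln(t1/t2) = ln(13.4/2.3) = 1.7623
Ea = 8.314 * 1.7623 / 1.1490e-04 = 127525.4498 J/mol
Ea = 127.53 kJ/mol

127.53 kJ/mol


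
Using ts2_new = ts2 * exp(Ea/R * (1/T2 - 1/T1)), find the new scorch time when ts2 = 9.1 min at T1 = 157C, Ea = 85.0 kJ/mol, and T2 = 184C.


Convert temperatures: T1 = 157 + 273.15 = 430.15 K, T2 = 184 + 273.15 = 457.15 K
ts2_new = 9.1 * exp(85000 / 8.314 * (1/457.15 - 1/430.15))
1/T2 - 1/T1 = -1.3730e-04
ts2_new = 2.24 min

2.24 min


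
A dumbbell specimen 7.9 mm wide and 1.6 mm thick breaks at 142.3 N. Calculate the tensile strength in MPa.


Area = width * thickness = 7.9 * 1.6 = 12.64 mm^2
TS = force / area = 142.3 / 12.64 = 11.26 MPa

11.26 MPa


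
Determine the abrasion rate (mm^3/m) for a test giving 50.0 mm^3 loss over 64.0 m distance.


Rate = volume_loss / distance
= 50.0 / 64.0
= 0.781 mm^3/m

0.781 mm^3/m


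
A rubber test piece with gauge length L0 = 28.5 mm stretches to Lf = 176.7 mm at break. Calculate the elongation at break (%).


Elongation = (Lf - L0) / L0 * 100
= (176.7 - 28.5) / 28.5 * 100
= 148.2 / 28.5 * 100
= 520.0%

520.0%


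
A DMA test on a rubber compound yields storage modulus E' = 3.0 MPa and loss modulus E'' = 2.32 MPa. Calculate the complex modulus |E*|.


|E*| = sqrt(E'^2 + E''^2)
= sqrt(3.0^2 + 2.32^2)
= sqrt(9.0000 + 5.3824)
= 3.792 MPa

3.792 MPa


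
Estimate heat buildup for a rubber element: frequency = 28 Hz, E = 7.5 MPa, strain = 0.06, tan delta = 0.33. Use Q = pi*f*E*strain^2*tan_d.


Q = pi * f * E * strain^2 * tan_d
= pi * 28 * 7.5 * 0.06^2 * 0.33
= pi * 28 * 7.5 * 0.0036 * 0.33
= 0.7838

Q = 0.7838


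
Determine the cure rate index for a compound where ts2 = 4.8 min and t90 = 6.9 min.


CRI = 100 / (t90 - ts2)
= 100 / (6.9 - 4.8)
= 100 / 2.1
= 47.62 min^-1

47.62 min^-1


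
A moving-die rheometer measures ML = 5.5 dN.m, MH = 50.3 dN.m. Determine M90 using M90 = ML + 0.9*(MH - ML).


M90 = ML + 0.9 * (MH - ML)
M90 = 5.5 + 0.9 * (50.3 - 5.5)
M90 = 5.5 + 0.9 * 44.8
M90 = 45.82 dN.m

45.82 dN.m


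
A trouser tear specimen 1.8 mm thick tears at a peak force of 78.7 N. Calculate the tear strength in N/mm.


Tear strength = force / thickness
= 78.7 / 1.8
= 43.72 N/mm

43.72 N/mm
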